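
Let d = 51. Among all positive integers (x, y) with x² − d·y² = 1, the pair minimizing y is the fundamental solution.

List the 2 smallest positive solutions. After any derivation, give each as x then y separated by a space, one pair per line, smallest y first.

d=51: √d = [7; 7,14] (ℓ=2, even), read p_1/q_1
step 0: (7, 1)  from 7·(1,0) + (0,1)
step 1: (50, 7)  from 7·(7,1) + (1,0)
fundamental: x₁=50, y₁=7  (since 2500 − 51·49 = 1)
k=2:  x_2 = 50·50+51·7·7 = 4999,  y_2 = 50·7+7·50 = 700

50 7
4999 700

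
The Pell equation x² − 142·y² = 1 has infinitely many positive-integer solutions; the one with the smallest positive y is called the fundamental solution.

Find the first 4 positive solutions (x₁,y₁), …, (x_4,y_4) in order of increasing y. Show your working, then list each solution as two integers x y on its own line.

143 12
40897 3432
11696399 981540
3345129217 280717008

√142 = [11; 1,10,1,22, …], period ℓ=4 (even) → k=3
step 0: (11, 1)  from 11·(1,0) + (0,1)
…
step 2: (131, 11)  from 10·(12,1) + (11,1)
step 3: (143, 12)  from 1·(131,11) + (12,1)
→ (143, 12).  Check: 143²=20449, 142·12²=20448, difference 1.
(143+12√142)^2 = 40897 + 3432√142
(143+12√142)^3 = 11696399 + 981540√142
(143+12√142)^4 = 3345129217 + 280717008√142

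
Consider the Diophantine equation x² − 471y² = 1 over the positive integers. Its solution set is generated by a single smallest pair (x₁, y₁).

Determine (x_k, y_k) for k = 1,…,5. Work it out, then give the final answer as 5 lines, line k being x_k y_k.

7838695 361188
122890278606049 5662485139320
1926598824915678693415 88772987898323613612
30204041151744689101078780801 1391728752747293974319493360
473520532711948744867536551663095975 21818674431032810307068783683516788

d=471: √d = [21; 1,2,2,1,3,…,2,1,42] (ℓ=14, even), read p_13/q_13
a_0=21:  p_0=21·1+0=21,  q_0=21·0+1=1
…
a_2=2:  p_2=2·22+21=65,  q_2=2·1+1=3
a_3=2:  p_3=2·65+22=152,  q_3=2·3+1=7
…
a_5=3:  p_5=3·217+152=803,  q_5=3·10+7=37
…
a_7=14:  p_7=14·3429+803=48809,  q_7=14·158+37=2249
…
a_9=3:  p_9=3·198665+48809=644804,  q_9=3·9154+2249=29711
a_10=1:  p_10=1·644804+198665=843469,  q_10=1·29711+9154=38865
…
a_12=2:  p_12=2·2331742+843469=5506953,  q_12=2·107441+38865=253747
a_13=1:  p_13=1·5506953+2331742=7838695,  q_13=1·253747+107441=361188
→ (7838695, 361188).  Check: 7838695²=61445139303025, 471·361188²=61445139303024, difference 1.
(x_2, y_2) = (7838695·7838695 + 471·361188·361188, 7838695·361188 + 361188·7838695) = (122890278606049, 5662485139320)
(x_3, y_3) = (7838695·122890278606049 + 471·361188·5662485139320, 7838695·5662485139320 + 361188·122890278606049) = (1926598824915678693415, 88772987898323613612)
(x_4, y_4) = (7838695·1926598824915678693415 + 471·361188·88772987898323613612, 7838695·88772987898323613612 + 361188·1926598824915678693415) = (30204041151744689101078780801, 1391728752747293974319493360)
(x_5, y_5) = (7838695·30204041151744689101078780801 + 471·361188·1391728752747293974319493360, 7838695·1391728752747293974319493360 + 361188·30204041151744689101078780801) = (473520532711948744867536551663095975, 21818674431032810307068783683516788)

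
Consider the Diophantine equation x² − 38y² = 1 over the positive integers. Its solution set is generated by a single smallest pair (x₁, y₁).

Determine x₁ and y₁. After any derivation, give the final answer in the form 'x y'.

37 6

√38 → a₀=6, period (6,12); ℓ=2 even so k=1
step 0: (6, 1)  from 6·(1,0) + (0,1)
step 1: (37, 6)  from 6·(6,1) + (1,0)
→ (37, 6).  Check: 37²=1369, 38·6²=1368, difference 1.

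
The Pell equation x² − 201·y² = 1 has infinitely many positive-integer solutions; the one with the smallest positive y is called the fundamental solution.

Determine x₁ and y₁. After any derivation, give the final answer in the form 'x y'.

d=201: √d = [14; 5,1,1,1,2,…,1,5,28] (ℓ=14, even), read p_13/q_13
i=0: a=14 ⇒ p=14, q=1
i=1: a=5 ⇒ p=71, q=5
i=2: a=1 ⇒ p=85, q=6
…
i=5: a=2 ⇒ p=638, q=45
…
i=8: a=1 ⇒ p=8549, q=603
…
i=12: a=1 ⇒ p=91402, q=6447
i=13: a=5 ⇒ p=515095, q=36332
(x₁, y₁) = (515095, 36332);  515095² − 201·36332² = 1 ✓

515095 36332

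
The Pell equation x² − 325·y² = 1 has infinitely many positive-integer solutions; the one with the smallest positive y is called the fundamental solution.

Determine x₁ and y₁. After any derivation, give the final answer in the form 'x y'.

d=325: √d = [18; 36] (ℓ=1, odd), read p_1/q_1
step 0: (18, 1)  from 18·(1,0) + (0,1)
step 1: (649, 36)  from 36·(18,1) + (1,0)
fundamental: x₁=649, y₁=36  (since 421201 − 325·1296 = 1)

649 36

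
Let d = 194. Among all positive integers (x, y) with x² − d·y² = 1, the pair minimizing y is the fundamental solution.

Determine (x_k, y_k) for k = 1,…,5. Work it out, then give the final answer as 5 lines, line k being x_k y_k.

√194 → a₀=13, period (1,12,1,26); ℓ=4 even so k=3
i=0: a=13 ⇒ p=13, q=1
i=1: a=1 ⇒ p=14, q=1
i=2: a=12 ⇒ p=181, q=13
i=3: a=1 ⇒ p=195, q=14
fundamental: x₁=195, y₁=14  (since 38025 − 194·196 = 1)
(x_2, y_2) = (195·195 + 194·14·14, 195·14 + 14·195) = (76049, 5460)
(x_3, y_3) = (195·76049 + 194·14·5460, 195·5460 + 14·76049) = (29658915, 2129386)
(x_4, y_4) = (195·29658915 + 194·14·2129386, 195·2129386 + 14·29658915) = (11566900801, 830455080)
(x_5, y_5) = (195·11566900801 + 194·14·830455080, 195·830455080 + 14·11566900801) = (4511061653475, 323875351814)

195 14
76049 5460
29658915 2129386
11566900801 830455080
4511061653475 323875351814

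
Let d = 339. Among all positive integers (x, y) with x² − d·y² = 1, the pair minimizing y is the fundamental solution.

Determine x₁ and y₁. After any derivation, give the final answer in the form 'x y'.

√339 = [18; 2,2,2,1,17,1,2,2,2,36, …], period ℓ=10 (even) → k=9
i=0: a=18 ⇒ p=18, q=1
i=1: a=2 ⇒ p=37, q=2
i=2: a=2 ⇒ p=92, q=5
…
i=4: a=1 ⇒ p=313, q=17
i=5: a=17 ⇒ p=5542, q=301
i=6: a=1 ⇒ p=5855, q=318
i=7: a=2 ⇒ p=17252, q=937
i=8: a=2 ⇒ p=40359, q=2192
i=9: a=2 ⇒ p=97970, q=5321
(x₁, y₁) = (97970, 5321);  97970² − 339·5321² = 1 ✓

97970 5321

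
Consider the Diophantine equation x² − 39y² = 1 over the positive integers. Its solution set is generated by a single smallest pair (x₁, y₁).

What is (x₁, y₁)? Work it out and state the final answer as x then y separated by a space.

25 4

√39 → a₀=6, period (4,12); ℓ=2 even so k=1
step 0: (6, 1)  from 6·(1,0) + (0,1)
step 1: (25, 4)  from 4·(6,1) + (1,0)
(x₁, y₁) = (25, 4);  25² − 39·4² = 1 ✓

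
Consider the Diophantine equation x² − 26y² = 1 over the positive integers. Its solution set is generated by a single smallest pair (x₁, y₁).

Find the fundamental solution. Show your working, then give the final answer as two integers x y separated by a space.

[5; 10] for √26; ℓ=1 ⇒ convergent index 1
step 0: (5, 1)  from 5·(1,0) + (0,1)
step 1: (51, 10)  from 10·(5,1) + (1,0)
→ (51, 10).  Check: 51²=2601, 26·10²=2600, difference 1.

51 10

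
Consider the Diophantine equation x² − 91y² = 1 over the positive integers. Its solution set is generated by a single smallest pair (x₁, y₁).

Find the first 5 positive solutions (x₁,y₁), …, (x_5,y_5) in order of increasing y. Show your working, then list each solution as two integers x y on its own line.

√91 → a₀=9, period (1,1,5,1,5,1,1,18); ℓ=8 even so k=7
a_0=9:  p_0=9·1+0=9,  q_0=9·0+1=1
a_1=1:  p_1=1·9+1=10,  q_1=1·1+0=1
a_2=1:  p_2=1·10+9=19,  q_2=1·1+1=2
…
a_5=5:  p_5=5·124+105=725,  q_5=5·13+11=76
a_6=1:  p_6=1·725+124=849,  q_6=1·76+13=89
a_7=1:  p_7=1·849+725=1574,  q_7=1·89+76=165
(x₁, y₁) = (1574, 165);  1574² − 91·165² = 1 ✓
n=2: (1574,165)∘(1574,165) = (1574·1574+91·165·165, 1574·165+165·1574) = (4954951,519420)
n=3: (4954951,519420)∘(1574,165) = (1574·4954951+91·165·519420, 1574·519420+165·4954951) = (15598184174,1635133995)
n=4: (15598184174,1635133995)∘(1574,165) = (1574·15598184174+91·165·1635133995, 1574·1635133995+165·15598184174) = (49103078824801,5147401296840)
n=5: (49103078824801,5147401296840)∘(1574,165) = (1574·49103078824801+91·165·5147401296840, 1574·5147401296840+165·49103078824801) = (154576476542289374,16204017647318325)

1574 165
4954951 519420
15598184174 1635133995
49103078824801 5147401296840
154576476542289374 16204017647318325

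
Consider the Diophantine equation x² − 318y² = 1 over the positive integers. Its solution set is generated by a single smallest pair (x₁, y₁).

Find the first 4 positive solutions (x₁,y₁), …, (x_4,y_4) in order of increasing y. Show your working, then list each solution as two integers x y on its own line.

107 6
22897 1284
4899851 274770
1048545217 58799496

[17; 1,4,1,34] for √318; ℓ=4 ⇒ convergent index 3
i=0: a=17 ⇒ p=17, q=1
i=1: a=1 ⇒ p=18, q=1
i=2: a=4 ⇒ p=89, q=5
i=3: a=1 ⇒ p=107, q=6
(x₁, y₁) = (107, 6);  107² − 318·6² = 1 ✓
(107+6√318)^2 = 22897 + 1284√318
(107+6√318)^3 = 4899851 + 274770√318
(107+6√318)^4 = 1048545217 + 58799496√318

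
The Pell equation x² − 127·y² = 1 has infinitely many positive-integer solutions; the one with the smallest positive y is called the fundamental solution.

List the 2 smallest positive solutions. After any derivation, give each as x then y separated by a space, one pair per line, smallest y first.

4730624 419775
44757606858751 3971595379200

√127 → a₀=11, period (3,1,2,2,7,11,7,2,2,1,3,22); ℓ=12 even so k=11
step 0: (11, 1)  from 11·(1,0) + (0,1)
step 1: (34, 3)  from 3·(11,1) + (1,0)
…
step 6: (24218, 2149)  from 11·(2175,193) + (293,26)
step 7: (171701, 15236)  from 7·(24218,2149) + (2175,193)
…
step 9: (906941, 80478)  from 2·(367620,32621) + (171701,15236)
step 10: (1274561, 113099)  from 1·(906941,80478) + (367620,32621)
step 11: (4730624, 419775)  from 3·(1274561,113099) + (906941,80478)
(x₁, y₁) = (4730624, 419775);  4730624² − 127·419775² = 1 ✓
(x_2, y_2) = (4730624·4730624 + 127·419775·419775, 4730624·419775 + 419775·4730624) = (44757606858751, 3971595379200)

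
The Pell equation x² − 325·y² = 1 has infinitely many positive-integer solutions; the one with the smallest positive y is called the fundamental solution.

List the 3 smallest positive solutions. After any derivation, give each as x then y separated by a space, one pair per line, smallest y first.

d=325: √d = [18; 36] (ℓ=1, odd), read p_1/q_1
a_0=18:  p_0=18·1+0=18,  q_0=18·0+1=1
a_1=36:  p_1=36·18+1=649,  q_1=36·1+0=36
→ (649, 36).  Check: 649²=421201, 325·36²=421200, difference 1.
n=2: (649,36)∘(649,36) = (649·649+325·36·36, 649·36+36·649) = (842401,46728)
n=3: (842401,46728)∘(649,36) = (649·842401+325·36·46728, 649·46728+36·842401) = (1093435849,60652908)

649 36
842401 46728
1093435849 60652908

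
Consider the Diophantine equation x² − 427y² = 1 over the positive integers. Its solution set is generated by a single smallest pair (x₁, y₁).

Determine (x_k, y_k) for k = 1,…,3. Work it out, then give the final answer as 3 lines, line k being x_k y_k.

62 3
7687 372
953126 46125

√427 = [20; 1,1,1,40, …], period ℓ=4 (even) → k=3
i=0: a=20 ⇒ p=20, q=1
…
i=2: a=1 ⇒ p=41, q=2
i=3: a=1 ⇒ p=62, q=3
→ (62, 3).  Check: 62²=3844, 427·3²=3843, difference 1.
k=2:  x_2 = 62·62+427·3·3 = 7687,  y_2 = 62·3+3·62 = 372
k=3:  x_3 = 62·7687+427·3·372 = 953126,  y_3 = 62·372+3·7687 = 46125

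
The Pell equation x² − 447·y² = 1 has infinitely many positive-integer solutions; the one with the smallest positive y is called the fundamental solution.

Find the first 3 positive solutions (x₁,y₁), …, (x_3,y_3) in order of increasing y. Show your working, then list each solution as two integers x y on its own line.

[21; 7,42] for √447; ℓ=2 ⇒ convergent index 1
i=0: a=21 ⇒ p=21, q=1
i=1: a=7 ⇒ p=148, q=7
→ (148, 7).  Check: 148²=21904, 447·7²=21903, difference 1.
n=2: (148,7)∘(148,7) = (148·148+447·7·7, 148·7+7·148) = (43807,2072)
n=3: (43807,2072)∘(148,7) = (148·43807+447·7·2072, 148·2072+7·43807) = (12966724,613305)

148 7
43807 2072
12966724 613305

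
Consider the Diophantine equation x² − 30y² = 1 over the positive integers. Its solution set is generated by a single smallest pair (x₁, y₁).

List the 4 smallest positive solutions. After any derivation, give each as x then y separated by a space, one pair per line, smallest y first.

11 2
241 44
5291 966
116161 21208

√30 = [5; 2,10, …], period ℓ=2 (even) → k=1
a_0=5:  p_0=5·1+0=5,  q_0=5·0+1=1
a_1=2:  p_1=2·5+1=11,  q_1=2·1+0=2
(x₁, y₁) = (11, 2);  11² − 30·2² = 1 ✓
(11+2√30)^2 = 241 + 44√30
(11+2√30)^3 = 5291 + 966√30
(11+2√30)^4 = 116161 + 21208√30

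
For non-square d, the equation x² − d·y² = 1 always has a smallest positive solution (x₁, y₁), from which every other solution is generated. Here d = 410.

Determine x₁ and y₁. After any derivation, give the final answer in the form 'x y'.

81 4

d=410: √d = [20; 4,40] (ℓ=2, even), read p_1/q_1
k=0  a_k=20  p_k/q_k = 20/1
k=1  a_k=4  p_k/q_k = 81/4
fundamental: x₁=81, y₁=4  (since 6561 − 410·16 = 1)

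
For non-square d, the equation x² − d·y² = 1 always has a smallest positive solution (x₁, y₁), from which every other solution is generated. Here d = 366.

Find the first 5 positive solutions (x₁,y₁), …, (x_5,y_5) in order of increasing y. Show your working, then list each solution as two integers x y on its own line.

√366 = [19; 7,1,1,1,2,12,2,1,1,1,7,38, …], period ℓ=12 (even) → k=11
i=0: a=19 ⇒ p=19, q=1
…
i=3: a=1 ⇒ p=287, q=15
i=4: a=1 ⇒ p=440, q=23
i=5: a=2 ⇒ p=1167, q=61
i=6: a=12 ⇒ p=14444, q=755
i=7: a=2 ⇒ p=30055, q=1571
…
i=10: a=1 ⇒ p=119053, q=6223
i=11: a=7 ⇒ p=907925, q=47458
(x₁, y₁) = (907925, 47458);  907925² − 366·47458² = 1 ✓
k=2:  x_2 = 907925·907925+366·47458·47458 = 1648655611249,  y_2 = 907925·47458+47458·907925 = 86176609300
k=3:  x_3 = 907925·1648655611249+366·47458·86176609300 = 2993711291685588725,  y_3 = 907925·86176609300+47458·1648655611249 = 156483795997357542
k=4:  x_4 = 907925·2993711291685588725+366·47458·156483795997357542 = 5436130649005627630680001,  y_4 = 907925·156483795997357542+47458·2993711291685588725 = 284151100961715516031400
k=5:  x_5 = 907925·5436130649005627630680001+366·47458·284151100961715516031400 = 9871197838993875221878594227125,  y_5 = 907925·284151100961715516031400+47458·5436130649005627630680001 = 515975776681174635989620332458

907925 47458
1648655611249 86176609300
2993711291685588725 156483795997357542
5436130649005627630680001 284151100961715516031400
9871197838993875221878594227125 515975776681174635989620332458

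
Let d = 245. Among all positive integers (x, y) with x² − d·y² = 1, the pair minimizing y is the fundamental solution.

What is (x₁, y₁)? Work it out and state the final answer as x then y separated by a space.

d=245: √d = [15; 1,1,1,7,6,7,1,1,1,30] (ℓ=10, even), read p_9/q_9
i=0: a=15 ⇒ p=15, q=1
i=1: a=1 ⇒ p=16, q=1
…
i=4: a=7 ⇒ p=360, q=23
i=5: a=6 ⇒ p=2207, q=141
i=6: a=7 ⇒ p=15809, q=1010
…
i=8: a=1 ⇒ p=33825, q=2161
i=9: a=1 ⇒ p=51841, q=3312
(x₁, y₁) = (51841, 3312);  51841² − 245·3312² = 1 ✓

51841 3312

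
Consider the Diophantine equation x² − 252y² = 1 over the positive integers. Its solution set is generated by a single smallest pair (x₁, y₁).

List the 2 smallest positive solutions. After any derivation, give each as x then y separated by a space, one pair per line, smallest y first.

√252 = [15; 1,6,1,30, …], period ℓ=4 (even) → k=3
k=0  a_k=15  p_k/q_k = 15/1
…
k=2  a_k=6  p_k/q_k = 111/7
k=3  a_k=1  p_k/q_k = 127/8
fundamental: x₁=127, y₁=8  (since 16129 − 252·64 = 1)
(127+8√252)^2 = 32257 + 2032√252

127 8
32257 2032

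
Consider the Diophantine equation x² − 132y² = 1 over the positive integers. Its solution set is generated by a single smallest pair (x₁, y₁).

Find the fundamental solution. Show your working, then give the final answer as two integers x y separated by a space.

23 2

[11; 2,22] for √132; ℓ=2 ⇒ convergent index 1
k=0  a_k=11  p_k/q_k = 11/1
k=1  a_k=2  p_k/q_k = 23/2
(x₁, y₁) = (23, 2);  23² − 132·2² = 1 ✓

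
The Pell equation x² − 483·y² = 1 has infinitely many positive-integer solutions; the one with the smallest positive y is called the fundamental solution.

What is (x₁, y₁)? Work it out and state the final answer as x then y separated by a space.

22 1

√483 → a₀=21, period (1,42); ℓ=2 even so k=1
k=0  a_k=21  p_k/q_k = 21/1
k=1  a_k=1  p_k/q_k = 22/1
→ (22, 1).  Check: 22²=484, 483·1²=483, difference 1.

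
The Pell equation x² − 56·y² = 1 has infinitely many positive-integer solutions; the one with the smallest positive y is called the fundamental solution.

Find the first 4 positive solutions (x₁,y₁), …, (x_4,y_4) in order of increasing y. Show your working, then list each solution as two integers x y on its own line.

15 2
449 60
13455 1798
403201 53880

√56 → a₀=7, period (2,14); ℓ=2 even so k=1
i=0: a=7 ⇒ p=7, q=1
i=1: a=2 ⇒ p=15, q=2
(x₁, y₁) = (15, 2);  15² − 56·2² = 1 ✓
(x_2, y_2) = (15·15 + 56·2·2, 15·2 + 2·15) = (449, 60)
(x_3, y_3) = (15·449 + 56·2·60, 15·60 + 2·449) = (13455, 1798)
(x_4, y_4) = (15·13455 + 56·2·1798, 15·1798 + 2·13455) = (403201, 53880)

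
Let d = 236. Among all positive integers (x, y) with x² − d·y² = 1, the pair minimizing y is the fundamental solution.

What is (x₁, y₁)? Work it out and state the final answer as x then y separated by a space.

561799 36570

[15; 2,1,3,5,1,6,1,5,3,1,2,30] for √236; ℓ=12 ⇒ convergent index 11
a_0=15:  p_0=15·1+0=15,  q_0=15·0+1=1
a_1=2:  p_1=2·15+1=31,  q_1=2·1+0=2
…
a_4=5:  p_4=5·169+46=891,  q_4=5·11+3=58
a_5=1:  p_5=1·891+169=1060,  q_5=1·58+11=69
a_6=6:  p_6=6·1060+891=7251,  q_6=6·69+58=472
a_7=1:  p_7=1·7251+1060=8311,  q_7=1·472+69=541
a_8=5:  p_8=5·8311+7251=48806,  q_8=5·541+472=3177
…
a_10=1:  p_10=1·154729+48806=203535,  q_10=1·10072+3177=13249
a_11=2:  p_11=2·203535+154729=561799,  q_11=2·13249+10072=36570
(x₁, y₁) = (561799, 36570);  561799² − 236·36570² = 1 ✓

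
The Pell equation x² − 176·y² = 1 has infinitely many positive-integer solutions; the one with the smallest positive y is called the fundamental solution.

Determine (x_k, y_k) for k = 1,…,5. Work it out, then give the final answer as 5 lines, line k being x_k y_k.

199 15
79201 5970
31521799 2376045
12545596801 945659940
4993116004999 376370280075

√176 = [13; 3,1,3,26, …], period ℓ=4 (even) → k=3
a_0=13:  p_0=13·1+0=13,  q_0=13·0+1=1
…
a_2=1:  p_2=1·40+13=53,  q_2=1·3+1=4
a_3=3:  p_3=3·53+40=199,  q_3=3·4+3=15
fundamental: x₁=199, y₁=15  (since 39601 − 176·225 = 1)
n=2: (199,15)∘(199,15) = (199·199+176·15·15, 199·15+15·199) = (79201,5970)
n=3: (79201,5970)∘(199,15) = (199·79201+176·15·5970, 199·5970+15·79201) = (31521799,2376045)
n=4: (31521799,2376045)∘(199,15) = (199·31521799+176·15·2376045, 199·2376045+15·31521799) = (12545596801,945659940)
n=5: (12545596801,945659940)∘(199,15) = (199·12545596801+176·15·945659940, 199·945659940+15·12545596801) = (4993116004999,376370280075)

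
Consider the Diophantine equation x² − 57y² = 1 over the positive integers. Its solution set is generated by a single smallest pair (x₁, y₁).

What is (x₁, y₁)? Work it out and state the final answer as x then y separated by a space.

151 20

d=57: √d = [7; 1,1,4,1,1,14] (ℓ=6, even), read p_5/q_5
k=0  a_k=7  p_k/q_k = 7/1
…
k=3  a_k=4  p_k/q_k = 68/9
k=4  a_k=1  p_k/q_k = 83/11
k=5  a_k=1  p_k/q_k = 151/20
→ (151, 20).  Check: 151²=22801, 57·20²=22800, difference 1.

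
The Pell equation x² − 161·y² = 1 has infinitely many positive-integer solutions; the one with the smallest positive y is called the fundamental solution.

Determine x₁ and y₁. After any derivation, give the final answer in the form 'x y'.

√161 → a₀=12, period (1,2,4,1,2,1,4,2,1,24); ℓ=10 even so k=9
step 0: (12, 1)  from 12·(1,0) + (0,1)
step 1: (13, 1)  from 1·(12,1) + (1,0)
step 2: (38, 3)  from 2·(13,1) + (12,1)
step 3: (165, 13)  from 4·(38,3) + (13,1)
step 4: (203, 16)  from 1·(165,13) + (38,3)
step 5: (571, 45)  from 2·(203,16) + (165,13)
…
step 7: (3667, 289)  from 4·(774,61) + (571,45)
step 8: (8108, 639)  from 2·(3667,289) + (774,61)
step 9: (11775, 928)  from 1·(8108,639) + (3667,289)
fundamental: x₁=11775, y₁=928  (since 138650625 − 161·861184 = 1)

11775 928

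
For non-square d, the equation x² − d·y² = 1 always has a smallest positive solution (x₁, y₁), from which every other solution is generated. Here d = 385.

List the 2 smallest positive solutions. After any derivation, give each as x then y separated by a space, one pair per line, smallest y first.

95831 4884
18367161121 936077208

√385 → a₀=19, period (1,1,1,1,1,…,1,1,38); ℓ=16 even so k=15
i=0: a=19 ⇒ p=19, q=1
i=1: a=1 ⇒ p=20, q=1
i=2: a=1 ⇒ p=39, q=2
i=3: a=1 ⇒ p=59, q=3
i=4: a=1 ⇒ p=98, q=5
i=5: a=1 ⇒ p=157, q=8
…
i=7: a=1 ⇒ p=726, q=37
i=8: a=2 ⇒ p=2021, q=103
i=9: a=1 ⇒ p=2747, q=140
i=10: a=3 ⇒ p=10262, q=523
…
i=12: a=1 ⇒ p=23271, q=1186
i=13: a=1 ⇒ p=36280, q=1849
i=14: a=1 ⇒ p=59551, q=3035
i=15: a=1 ⇒ p=95831, q=4884
(x₁, y₁) = (95831, 4884);  95831² − 385·4884² = 1 ✓
(x_2, y_2) = (95831·95831 + 385·4884·4884, 95831·4884 + 4884·95831) = (18367161121, 936077208)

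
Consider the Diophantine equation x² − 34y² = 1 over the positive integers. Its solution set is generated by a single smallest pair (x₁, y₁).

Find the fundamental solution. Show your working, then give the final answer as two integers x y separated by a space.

√34 = [5; 1,4,1,10, …], period ℓ=4 (even) → k=3
i=0: a=5 ⇒ p=5, q=1
i=1: a=1 ⇒ p=6, q=1
i=2: a=4 ⇒ p=29, q=5
i=3: a=1 ⇒ p=35, q=6
fundamental: x₁=35, y₁=6  (since 1225 − 34·36 = 1)

35 6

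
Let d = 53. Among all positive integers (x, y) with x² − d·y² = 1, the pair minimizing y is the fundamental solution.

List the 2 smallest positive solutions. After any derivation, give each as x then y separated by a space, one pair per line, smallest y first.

[7; 3,1,1,3,14] for √53; ℓ=5 ⇒ convergent index 9
step 0: (7, 1)  from 7·(1,0) + (0,1)
step 1: (22, 3)  from 3·(7,1) + (1,0)
…
step 3: (51, 7)  from 1·(29,4) + (22,3)
step 4: (182, 25)  from 3·(51,7) + (29,4)
step 5: (2599, 357)  from 14·(182,25) + (51,7)
…
step 7: (10578, 1453)  from 1·(7979,1096) + (2599,357)
step 8: (18557, 2549)  from 1·(10578,1453) + (7979,1096)
step 9: (66249, 9100)  from 3·(18557,2549) + (10578,1453)
fundamental: x₁=66249, y₁=9100  (since 4388930001 − 53·82810000 = 1)
(x_2, y_2) = (66249·66249 + 53·9100·9100, 66249·9100 + 9100·66249) = (8777860001, 1205731800)

66249 9100
8777860001 1205731800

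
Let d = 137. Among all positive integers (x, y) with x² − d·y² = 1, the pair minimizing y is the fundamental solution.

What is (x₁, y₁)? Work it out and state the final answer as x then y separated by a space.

[11; 1,2,2,1,1,2,2,1,22] for √137; ℓ=9 ⇒ convergent index 17
k=0  a_k=11  p_k/q_k = 11/1
k=1  a_k=1  p_k/q_k = 12/1
…
k=3  a_k=2  p_k/q_k = 82/7
…
k=8  a_k=1  p_k/q_k = 1744/149
…
k=16  a_k=2  p_k/q_k = 4286741/366241
k=17  a_k=1  p_k/q_k = 6083073/519712
(x₁, y₁) = (6083073, 519712);  6083073² − 137·519712² = 1 ✓

6083073 519712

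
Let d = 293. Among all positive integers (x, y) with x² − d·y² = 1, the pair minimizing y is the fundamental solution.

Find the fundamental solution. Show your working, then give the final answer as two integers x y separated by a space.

d=293: √d = [17; 8,1,1,8,34] (ℓ=5, odd), read p_9/q_9
step 0: (17, 1)  from 17·(1,0) + (0,1)
…
step 3: (291, 17)  from 1·(154,9) + (137,8)
…
step 8: (1444507, 84389)  from 1·(764593,44668) + (679914,39721)
step 9: (12320649, 719780)  from 8·(1444507,84389) + (764593,44668)
fundamental: x₁=12320649, y₁=719780  (since 151798391781201 − 293·518083248400 = 1)

12320649 719780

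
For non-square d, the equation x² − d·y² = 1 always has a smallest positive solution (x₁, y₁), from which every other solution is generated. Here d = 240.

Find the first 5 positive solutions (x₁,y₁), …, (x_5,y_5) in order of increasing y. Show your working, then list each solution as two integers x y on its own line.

31 2
1921 124
119071 7686
7380481 476408
457470751 29529610

√240 = [15; 2,30, …], period ℓ=2 (even) → k=1
k=0  a_k=15  p_k/q_k = 15/1
k=1  a_k=2  p_k/q_k = 31/2
fundamental: x₁=31, y₁=2  (since 961 − 240·4 = 1)
n=2: (31,2)∘(31,2) = (31·31+240·2·2, 31·2+2·31) = (1921,124)
n=3: (1921,124)∘(31,2) = (31·1921+240·2·124, 31·124+2·1921) = (119071,7686)
n=4: (119071,7686)∘(31,2) = (31·119071+240·2·7686, 31·7686+2·119071) = (7380481,476408)
n=5: (7380481,476408)∘(31,2) = (31·7380481+240·2·476408, 31·476408+2·7380481) = (457470751,29529610)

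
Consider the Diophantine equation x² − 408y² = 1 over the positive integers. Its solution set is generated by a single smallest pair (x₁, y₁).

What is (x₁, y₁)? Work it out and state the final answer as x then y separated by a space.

101 5

√408 = [20; 5,40, …], period ℓ=2 (even) → k=1
step 0: (20, 1)  from 20·(1,0) + (0,1)
step 1: (101, 5)  from 5·(20,1) + (1,0)
(x₁, y₁) = (101, 5);  101² − 408·5² = 1 ✓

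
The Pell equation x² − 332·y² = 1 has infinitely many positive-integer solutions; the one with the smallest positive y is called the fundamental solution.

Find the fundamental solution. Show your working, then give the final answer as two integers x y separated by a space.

√332 → a₀=18, period (4,1,1,8,1,1,4,36); ℓ=8 even so k=7
k=0  a_k=18  p_k/q_k = 18/1
k=1  a_k=4  p_k/q_k = 73/4
k=2  a_k=1  p_k/q_k = 91/5
…
k=5  a_k=1  p_k/q_k = 1567/86
k=6  a_k=1  p_k/q_k = 2970/163
k=7  a_k=4  p_k/q_k = 13447/738
(x₁, y₁) = (13447, 738);  13447² − 332·738² = 1 ✓

13447 738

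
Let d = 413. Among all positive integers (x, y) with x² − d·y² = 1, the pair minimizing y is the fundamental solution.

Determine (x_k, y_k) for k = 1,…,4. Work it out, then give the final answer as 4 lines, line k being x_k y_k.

113399 5580
25718666401 1265532840
5832942102300599 287020317040740
1322899602891852585601 65095633862940217680

[20; 3,9,1,4,1,9,3,40] for √413; ℓ=8 ⇒ convergent index 7
a_0=20:  p_0=20·1+0=20,  q_0=20·0+1=1
a_1=3:  p_1=3·20+1=61,  q_1=3·1+0=3
a_2=9:  p_2=9·61+20=569,  q_2=9·3+1=28
a_3=1:  p_3=1·569+61=630,  q_3=1·28+3=31
a_4=4:  p_4=4·630+569=3089,  q_4=4·31+28=152
a_5=1:  p_5=1·3089+630=3719,  q_5=1·152+31=183
a_6=9:  p_6=9·3719+3089=36560,  q_6=9·183+152=1799
a_7=3:  p_7=3·36560+3719=113399,  q_7=3·1799+183=5580
fundamental: x₁=113399, y₁=5580  (since 12859333201 − 413·31136400 = 1)
k=2:  x_2 = 113399·113399+413·5580·5580 = 25718666401,  y_2 = 113399·5580+5580·113399 = 1265532840
k=3:  x_3 = 113399·25718666401+413·5580·1265532840 = 5832942102300599,  y_3 = 113399·1265532840+5580·25718666401 = 287020317040740
k=4:  x_4 = 113399·5832942102300599+413·5580·287020317040740 = 1322899602891852585601,  y_4 = 113399·287020317040740+5580·5832942102300599 = 65095633862940217680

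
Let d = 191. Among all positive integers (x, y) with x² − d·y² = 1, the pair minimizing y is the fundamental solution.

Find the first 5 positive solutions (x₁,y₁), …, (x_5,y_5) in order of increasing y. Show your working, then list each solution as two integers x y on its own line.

[13; 1,4,1,1,3,…,4,1,26] for √191; ℓ=16 ⇒ convergent index 15
step 0: (13, 1)  from 13·(1,0) + (0,1)
step 1: (14, 1)  from 1·(13,1) + (1,0)
step 2: (69, 5)  from 4·(14,1) + (13,1)
step 3: (83, 6)  from 1·(69,5) + (14,1)
step 4: (152, 11)  from 1·(83,6) + (69,5)
…
step 6: (1230, 89)  from 2·(539,39) + (152,11)
step 7: (2999, 217)  from 2·(1230,89) + (539,39)
step 8: (40217, 2910)  from 13·(2999,217) + (1230,89)
step 9: (83433, 6037)  from 2·(40217,2910) + (2999,217)
…
step 14: (7377553, 533821)  from 4·(1616447,116962) + (911765,65973)
step 15: (8994000, 650783)  from 1·(7377553,533821) + (1616447,116962)
(x₁, y₁) = (8994000, 650783);  8994000² − 191·650783² = 1 ✓
k=2:  x_2 = 8994000·8994000+191·650783·650783 = 161784071999999,  y_2 = 8994000·650783+650783·8994000 = 11706284604000
k=3:  x_3 = 8994000·161784071999999+191·650783·11706284604000 = 2910171887135973018000,  y_3 = 8994000·11706284604000+650783·161784071999999 = 210572647456751349217
k=4:  x_4 = 8994000·2910171887135973018000+191·650783·210572647456751349217 = 52348171905801720863712000001,  y_4 = 8994000·210572647456751349217+650783·2910171887135973018000 = 3787780782452031563430792000
k=5:  x_5 = 8994000·52348171905801720863712000001+191·650783·3787780782452031563430792000 = 941638916241558444724564320044970000,  y_5 = 8994000·3787780782452031563430792000+650783·52348171905801720863712000001 = 68134600714746933190345629744650783

8994000 650783
161784071999999 11706284604000
2910171887135973018000 210572647456751349217
52348171905801720863712000001 3787780782452031563430792000
941638916241558444724564320044970000 68134600714746933190345629744650783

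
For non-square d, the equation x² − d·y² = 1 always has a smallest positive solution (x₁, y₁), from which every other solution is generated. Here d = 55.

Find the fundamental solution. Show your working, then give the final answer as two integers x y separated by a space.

[7; 2,2,2,14] for √55; ℓ=4 ⇒ convergent index 3
a_0=7:  p_0=7·1+0=7,  q_0=7·0+1=1
…
a_2=2:  p_2=2·15+7=37,  q_2=2·2+1=5
a_3=2:  p_3=2·37+15=89,  q_3=2·5+2=12
fundamental: x₁=89, y₁=12  (since 7921 − 55·144 = 1)

89 12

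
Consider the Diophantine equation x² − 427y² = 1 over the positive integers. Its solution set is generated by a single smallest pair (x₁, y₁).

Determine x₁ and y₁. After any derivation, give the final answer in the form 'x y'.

62 3

√427 = [20; 1,1,1,40, …], period ℓ=4 (even) → k=3
k=0  a_k=20  p_k/q_k = 20/1
…
k=2  a_k=1  p_k/q_k = 41/2
k=3  a_k=1  p_k/q_k = 62/3
fundamental: x₁=62, y₁=3  (since 3844 − 427·9 = 1)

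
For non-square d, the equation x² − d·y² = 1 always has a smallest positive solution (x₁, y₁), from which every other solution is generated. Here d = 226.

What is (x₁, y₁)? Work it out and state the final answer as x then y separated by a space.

451 30

√226 = [15; 30, …], period ℓ=1 (odd) → k=1
step 0: (15, 1)  from 15·(1,0) + (0,1)
step 1: (451, 30)  from 30·(15,1) + (1,0)
fundamental: x₁=451, y₁=30  (since 203401 − 226·900 = 1)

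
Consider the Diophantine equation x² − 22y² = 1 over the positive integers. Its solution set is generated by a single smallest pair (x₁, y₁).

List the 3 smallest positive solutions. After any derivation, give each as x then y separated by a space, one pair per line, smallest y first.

√22 = [4; 1,2,4,2,1,8, …], period ℓ=6 (even) → k=5
a_0=4:  p_0=4·1+0=4,  q_0=4·0+1=1
a_1=1:  p_1=1·4+1=5,  q_1=1·1+0=1
…
a_3=4:  p_3=4·14+5=61,  q_3=4·3+1=13
a_4=2:  p_4=2·61+14=136,  q_4=2·13+3=29
a_5=1:  p_5=1·136+61=197,  q_5=1·29+13=42
→ (197, 42).  Check: 197²=38809, 22·42²=38808, difference 1.
n=2: (197,42)∘(197,42) = (197·197+22·42·42, 197·42+42·197) = (77617,16548)
n=3: (77617,16548)∘(197,42) = (197·77617+22·42·16548, 197·16548+42·77617) = (30580901,6519870)

197 42
77617 16548
30580901 6519870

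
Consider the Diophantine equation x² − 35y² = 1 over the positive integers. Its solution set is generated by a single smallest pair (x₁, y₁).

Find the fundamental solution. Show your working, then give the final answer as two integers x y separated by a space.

6 1

d=35: √d = [5; 1,10] (ℓ=2, even), read p_1/q_1
i=0: a=5 ⇒ p=5, q=1
i=1: a=1 ⇒ p=6, q=1
(x₁, y₁) = (6, 1);  6² − 35·1² = 1 ✓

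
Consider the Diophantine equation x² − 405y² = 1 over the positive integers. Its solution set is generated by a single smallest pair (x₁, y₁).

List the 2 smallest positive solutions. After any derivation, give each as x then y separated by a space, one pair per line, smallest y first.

161 8
51841 2576

d=405: √d = [20; 8,40] (ℓ=2, even), read p_1/q_1
i=0: a=20 ⇒ p=20, q=1
i=1: a=8 ⇒ p=161, q=8
→ (161, 8).  Check: 161²=25921, 405·8²=25920, difference 1.
(161+8√405)^2 = 51841 + 2576√405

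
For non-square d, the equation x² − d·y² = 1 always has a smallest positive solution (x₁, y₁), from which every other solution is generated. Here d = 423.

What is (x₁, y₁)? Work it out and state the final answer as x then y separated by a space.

√423 = [20; 1,1,3,4,3,1,1,40, …], period ℓ=8 (even) → k=7
step 0: (20, 1)  from 20·(1,0) + (0,1)
step 1: (21, 1)  from 1·(20,1) + (1,0)
step 2: (41, 2)  from 1·(21,1) + (20,1)
step 3: (144, 7)  from 3·(41,2) + (21,1)
…
step 5: (1995, 97)  from 3·(617,30) + (144,7)
step 6: (2612, 127)  from 1·(1995,97) + (617,30)
step 7: (4607, 224)  from 1·(2612,127) + (1995,97)
→ (4607, 224).  Check: 4607²=21224449, 423·224²=21224448, difference 1.

4607 224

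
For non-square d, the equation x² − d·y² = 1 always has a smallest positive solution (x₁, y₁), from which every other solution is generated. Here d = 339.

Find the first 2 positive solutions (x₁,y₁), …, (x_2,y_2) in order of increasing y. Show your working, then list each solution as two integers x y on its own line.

√339 = [18; 2,2,2,1,17,1,2,2,2,36, …], period ℓ=10 (even) → k=9
a_0=18:  p_0=18·1+0=18,  q_0=18·0+1=1
a_1=2:  p_1=2·18+1=37,  q_1=2·1+0=2
…
a_3=2:  p_3=2·92+37=221,  q_3=2·5+2=12
…
a_5=17:  p_5=17·313+221=5542,  q_5=17·17+12=301
a_6=1:  p_6=1·5542+313=5855,  q_6=1·301+17=318
…
a_8=2:  p_8=2·17252+5855=40359,  q_8=2·937+318=2192
a_9=2:  p_9=2·40359+17252=97970,  q_9=2·2192+937=5321
→ (97970, 5321).  Check: 97970²=9598120900, 339·5321²=9598120899, difference 1.
(x_2, y_2) = (97970·97970 + 339·5321·5321, 97970·5321 + 5321·97970) = (19196241799, 1042596740)

97970 5321
19196241799 1042596740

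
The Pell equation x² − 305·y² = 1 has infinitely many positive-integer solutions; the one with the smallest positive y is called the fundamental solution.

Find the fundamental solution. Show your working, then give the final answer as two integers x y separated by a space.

[17; 2,6,2,34] for √305; ℓ=4 ⇒ convergent index 3
i=0: a=17 ⇒ p=17, q=1
i=1: a=2 ⇒ p=35, q=2
i=2: a=6 ⇒ p=227, q=13
i=3: a=2 ⇒ p=489, q=28
→ (489, 28).  Check: 489²=239121, 305·28²=239120, difference 1.

489 28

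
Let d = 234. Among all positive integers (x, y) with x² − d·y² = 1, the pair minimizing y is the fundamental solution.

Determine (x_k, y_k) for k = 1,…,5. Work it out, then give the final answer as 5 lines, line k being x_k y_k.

5201 340
54100801 3536680
562756526801 36788545020
5853793337683201 382674441761360
60891157735824130001 3980579506413121700

√234 → a₀=15, period (3,2,1,2,1,2,3,30); ℓ=8 even so k=7
k=0  a_k=15  p_k/q_k = 15/1
…
k=6  a_k=2  p_k/q_k = 1545/101
k=7  a_k=3  p_k/q_k = 5201/340
→ (5201, 340).  Check: 5201²=27050401, 234·340²=27050400, difference 1.
n=2: (5201,340)∘(5201,340) = (5201·5201+234·340·340, 5201·340+340·5201) = (54100801,3536680)
n=3: (54100801,3536680)∘(5201,340) = (5201·54100801+234·340·3536680, 5201·3536680+340·54100801) = (562756526801,36788545020)
n=4: (562756526801,36788545020)∘(5201,340) = (5201·562756526801+234·340·36788545020, 5201·36788545020+340·562756526801) = (5853793337683201,382674441761360)
n=5: (5853793337683201,382674441761360)∘(5201,340) = (5201·5853793337683201+234·340·382674441761360, 5201·382674441761360+340·5853793337683201) = (60891157735824130001,3980579506413121700)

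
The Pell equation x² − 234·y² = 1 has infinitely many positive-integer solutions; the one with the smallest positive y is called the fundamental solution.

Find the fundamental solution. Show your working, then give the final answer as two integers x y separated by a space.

d=234: √d = [15; 3,2,1,2,1,2,3,30] (ℓ=8, even), read p_7/q_7
k=0  a_k=15  p_k/q_k = 15/1
k=1  a_k=3  p_k/q_k = 46/3
k=2  a_k=2  p_k/q_k = 107/7
k=3  a_k=1  p_k/q_k = 153/10
…
k=5  a_k=1  p_k/q_k = 566/37
k=6  a_k=2  p_k/q_k = 1545/101
k=7  a_k=3  p_k/q_k = 5201/340
(x₁, y₁) = (5201, 340);  5201² − 234·340² = 1 ✓

5201 340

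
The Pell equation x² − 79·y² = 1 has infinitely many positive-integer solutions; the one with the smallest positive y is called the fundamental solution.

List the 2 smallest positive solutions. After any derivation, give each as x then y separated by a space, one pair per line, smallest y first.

√79 → a₀=8, period (1,7,1,16); ℓ=4 even so k=3
i=0: a=8 ⇒ p=8, q=1
i=1: a=1 ⇒ p=9, q=1
i=2: a=7 ⇒ p=71, q=8
i=3: a=1 ⇒ p=80, q=9
→ (80, 9).  Check: 80²=6400, 79·9²=6399, difference 1.
(x_2, y_2) = (80·80 + 79·9·9, 80·9 + 9·80) = (12799, 1440)

80 9
12799 1440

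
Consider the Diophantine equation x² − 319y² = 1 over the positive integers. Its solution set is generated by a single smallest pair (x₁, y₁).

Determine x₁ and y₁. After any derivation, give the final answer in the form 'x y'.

12901780 722361

√319 = [17; 1,6,5,1,4,…,6,1,34, …], period ℓ=14 (even) → k=13
k=0  a_k=17  p_k/q_k = 17/1
…
k=2  a_k=6  p_k/q_k = 125/7
k=3  a_k=5  p_k/q_k = 643/36
k=4  a_k=1  p_k/q_k = 768/43
…
k=7  a_k=1  p_k/q_k = 15628/875
…
k=10  a_k=1  p_k/q_k = 309613/17335
k=11  a_k=5  p_k/q_k = 1798881/100718
k=12  a_k=6  p_k/q_k = 11102899/621643
k=13  a_k=1  p_k/q_k = 12901780/722361
fundamental: x₁=12901780, y₁=722361  (since 166455927168400 − 319·521805414321 = 1)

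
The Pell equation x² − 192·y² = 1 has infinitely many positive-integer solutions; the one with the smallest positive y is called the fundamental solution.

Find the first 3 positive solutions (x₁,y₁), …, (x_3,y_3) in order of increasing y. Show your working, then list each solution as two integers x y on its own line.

√192 → a₀=13, period (1,5,1,26); ℓ=4 even so k=3
i=0: a=13 ⇒ p=13, q=1
i=1: a=1 ⇒ p=14, q=1
i=2: a=5 ⇒ p=83, q=6
i=3: a=1 ⇒ p=97, q=7
fundamental: x₁=97, y₁=7  (since 9409 − 192·49 = 1)
(x_2, y_2) = (97·97 + 192·7·7, 97·7 + 7·97) = (18817, 1358)
(x_3, y_3) = (97·18817 + 192·7·1358, 97·1358 + 7·18817) = (3650401, 263445)

97 7
18817 1358
3650401 263445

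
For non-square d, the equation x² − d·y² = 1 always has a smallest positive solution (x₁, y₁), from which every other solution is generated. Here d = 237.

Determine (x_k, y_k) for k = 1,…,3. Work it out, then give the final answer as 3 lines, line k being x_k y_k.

228151 14820
104105757601 6762395640
47503665404623351 3085694655308460

√237 → a₀=15, period (2,1,1,7,10,7,1,1,2,30); ℓ=10 even so k=9
k=0  a_k=15  p_k/q_k = 15/1
k=1  a_k=2  p_k/q_k = 31/2
…
k=5  a_k=10  p_k/q_k = 5927/385
k=6  a_k=7  p_k/q_k = 42074/2733
k=7  a_k=1  p_k/q_k = 48001/3118
k=8  a_k=1  p_k/q_k = 90075/5851
k=9  a_k=2  p_k/q_k = 228151/14820
fundamental: x₁=228151, y₁=14820  (since 52052878801 − 237·219632400 = 1)
k=2:  x_2 = 228151·228151+237·14820·14820 = 104105757601,  y_2 = 228151·14820+14820·228151 = 6762395640
k=3:  x_3 = 228151·104105757601+237·14820·6762395640 = 47503665404623351,  y_3 = 228151·6762395640+14820·104105757601 = 3085694655308460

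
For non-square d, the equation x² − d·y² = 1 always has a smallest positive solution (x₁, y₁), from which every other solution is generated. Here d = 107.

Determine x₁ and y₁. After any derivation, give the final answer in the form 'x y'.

962 93

d=107: √d = [10; 2,1,9,1,2,20] (ℓ=6, even), read p_5/q_5
step 0: (10, 1)  from 10·(1,0) + (0,1)
step 1: (21, 2)  from 2·(10,1) + (1,0)
step 2: (31, 3)  from 1·(21,2) + (10,1)
…
step 4: (331, 32)  from 1·(300,29) + (31,3)
step 5: (962, 93)  from 2·(331,32) + (300,29)
(x₁, y₁) = (962, 93);  962² − 107·93² = 1 ✓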